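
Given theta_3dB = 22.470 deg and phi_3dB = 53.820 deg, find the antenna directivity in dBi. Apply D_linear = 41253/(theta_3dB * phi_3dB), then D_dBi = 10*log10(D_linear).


D_linear = 41253 / (22.470 * 53.820) = 34.11212
D_dBi = 10 * log10(34.11212) = 15.33 dBi

15.33 dBi


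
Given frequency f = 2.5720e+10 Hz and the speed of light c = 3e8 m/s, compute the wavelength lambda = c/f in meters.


lambda = c / f = 3.0000e+08 / 2.5720e+10 = 0.01166 m

0.01166 m


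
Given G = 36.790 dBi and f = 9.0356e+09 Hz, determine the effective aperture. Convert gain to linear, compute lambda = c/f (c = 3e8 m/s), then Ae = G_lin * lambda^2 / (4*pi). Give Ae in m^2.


lambda = c / f = 3.0000e+08 / 9.0356e+09 = 0.03320200 m
G_linear = 10^(36.790/10) = 4775.293
Ae = G_linear * lambda^2 / (4*pi) = 4775.293 * 0.03320200^2 / (4*pi) = 0.4189 m^2

0.4189 m^2


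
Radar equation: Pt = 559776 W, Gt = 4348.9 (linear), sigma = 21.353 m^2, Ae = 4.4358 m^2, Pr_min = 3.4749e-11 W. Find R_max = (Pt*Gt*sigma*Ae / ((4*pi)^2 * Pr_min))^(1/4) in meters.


R^4 = 559776*4348.9*21.353*4.4358 / ((4*pi)^2 * 3.4749e-11) = 4.202063e+19
R_max = 4.202063e+19^0.25 = 80513 m

80513 m


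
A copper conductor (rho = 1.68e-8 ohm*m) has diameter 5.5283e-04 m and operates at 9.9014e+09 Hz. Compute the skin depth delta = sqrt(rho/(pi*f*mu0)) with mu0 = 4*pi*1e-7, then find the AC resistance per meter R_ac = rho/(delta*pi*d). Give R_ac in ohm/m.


delta = sqrt(1.68e-8 / (pi * 9.9014e+09 * 4*pi*1e-7)) = 6.555812e-07 m
R_ac = 1.68e-8 / (6.555812e-07 * pi * 5.5283e-04) = 14.76 ohm/m

14.76 ohm/m


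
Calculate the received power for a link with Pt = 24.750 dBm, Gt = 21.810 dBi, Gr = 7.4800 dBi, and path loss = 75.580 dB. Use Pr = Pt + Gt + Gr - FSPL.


Pr = 24.750 + 21.810 + 7.4800 - 75.580 = -21.54 dBm

-21.54 dBm


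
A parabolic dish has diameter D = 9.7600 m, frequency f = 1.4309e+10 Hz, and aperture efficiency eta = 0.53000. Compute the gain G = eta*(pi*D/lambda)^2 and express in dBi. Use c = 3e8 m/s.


lambda = c / f = 3.0000e+08 / 1.4309e+10 = 0.02096583 m
G_linear = 0.53000 * (pi * 9.7600 / 0.02096583)^2 = 1.133577e+06
G_dBi = 10 * log10(1.133577e+06) = 60.54 dBi

60.54 dBi


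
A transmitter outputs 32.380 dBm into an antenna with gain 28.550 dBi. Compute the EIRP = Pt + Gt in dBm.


EIRP = Pt + Gt = 32.380 + 28.550 = 60.93 dBm

60.93 dBm


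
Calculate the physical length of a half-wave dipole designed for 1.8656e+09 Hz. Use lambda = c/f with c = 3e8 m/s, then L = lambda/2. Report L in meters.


lambda = c / f = 3.0000e+08 / 1.8656e+09 = 0.1608062 m
L = lambda / 2 = 0.1608062 / 2 = 0.08040 m

0.08040 m


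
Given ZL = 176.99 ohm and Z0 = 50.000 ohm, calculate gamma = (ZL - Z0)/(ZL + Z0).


gamma = (176.99 - 50.000) / (176.99 + 50.000) = 0.5595

0.5595


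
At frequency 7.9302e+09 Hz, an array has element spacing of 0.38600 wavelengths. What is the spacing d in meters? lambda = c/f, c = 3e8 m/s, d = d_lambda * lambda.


lambda = c / f = 3.0000e+08 / 7.9302e+09 = 0.03783007 m
d = 0.38600 * 0.03783007 = 0.01460 m

0.01460 m


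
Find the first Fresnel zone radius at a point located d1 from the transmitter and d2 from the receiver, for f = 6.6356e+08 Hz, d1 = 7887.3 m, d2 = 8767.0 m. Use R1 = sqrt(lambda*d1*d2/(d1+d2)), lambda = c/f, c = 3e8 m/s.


lambda = c / f = 3.0000e+08 / 6.6356e+08 = 0.4521068 m
R1 = sqrt(0.4521068 * 7887.3 * 8767.0 / (7887.3 + 8767.0)) = 43.33 m

43.33 m


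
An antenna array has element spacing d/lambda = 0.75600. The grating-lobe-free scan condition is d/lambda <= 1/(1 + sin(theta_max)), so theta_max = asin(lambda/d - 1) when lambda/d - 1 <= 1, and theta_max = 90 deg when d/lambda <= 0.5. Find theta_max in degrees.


lambda/d - 1 = 1/0.75600 - 1 = 0.3227513
theta_max = asin(0.3227513) = 18.83 deg

18.83 deg


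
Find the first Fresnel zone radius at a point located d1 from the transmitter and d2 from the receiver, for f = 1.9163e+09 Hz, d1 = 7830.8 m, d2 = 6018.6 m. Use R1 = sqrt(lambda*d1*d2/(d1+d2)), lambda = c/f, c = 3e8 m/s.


lambda = c / f = 3.0000e+08 / 1.9163e+09 = 0.1565517 m
R1 = sqrt(0.1565517 * 7830.8 * 6018.6 / (7830.8 + 6018.6)) = 23.08 m

23.08 m


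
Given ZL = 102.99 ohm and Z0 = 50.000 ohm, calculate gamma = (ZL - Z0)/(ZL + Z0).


gamma = (102.99 - 50.000) / (102.99 + 50.000) = 0.3464

0.3464


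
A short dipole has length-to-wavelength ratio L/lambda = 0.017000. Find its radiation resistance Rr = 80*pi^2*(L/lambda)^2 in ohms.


Rr = 80 * pi^2 * (0.017000)^2 = 80 * 9.869604 * 2.890000e-04 = 0.2282 ohm

0.2282 ohm


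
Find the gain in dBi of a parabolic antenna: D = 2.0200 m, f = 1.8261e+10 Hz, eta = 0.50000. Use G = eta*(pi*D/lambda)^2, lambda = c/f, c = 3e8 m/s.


lambda = c / f = 3.0000e+08 / 1.8261e+10 = 0.01642845 m
G_linear = 0.50000 * (pi * 2.0200 / 0.01642845)^2 = 74606.95
G_dBi = 10 * log10(74606.95) = 48.73 dBi

48.73 dBi


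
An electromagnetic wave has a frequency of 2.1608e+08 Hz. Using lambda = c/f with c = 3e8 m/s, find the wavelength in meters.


lambda = c / f = 3.0000e+08 / 2.1608e+08 = 1.388 m

1.388 m


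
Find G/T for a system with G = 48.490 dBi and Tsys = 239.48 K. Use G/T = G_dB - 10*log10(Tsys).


G/T = 48.490 - 10*log10(239.48) = 48.490 - 23.79269 = 24.70 dB/K

24.70 dB/K


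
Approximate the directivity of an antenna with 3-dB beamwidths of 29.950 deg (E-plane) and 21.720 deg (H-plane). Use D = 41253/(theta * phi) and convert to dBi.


D_linear = 41253 / (29.950 * 21.720) = 63.41601
D_dBi = 10 * log10(63.41601) = 18.02 dBi

18.02 dBi


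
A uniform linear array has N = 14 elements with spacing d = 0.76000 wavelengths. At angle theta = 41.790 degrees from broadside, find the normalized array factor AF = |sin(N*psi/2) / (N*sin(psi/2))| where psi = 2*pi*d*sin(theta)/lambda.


psi = 2*pi*0.76000*sin(41.790 deg) = 3.182218 rad
AF = |sin(14*3.182218/2) / (14*sin(3.182218/2))| = 0.02004

0.02004


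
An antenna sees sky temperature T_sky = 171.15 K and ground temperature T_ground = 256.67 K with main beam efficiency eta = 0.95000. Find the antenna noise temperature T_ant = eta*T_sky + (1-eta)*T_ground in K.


T_ant = 0.95000 * 171.15 + (1 - 0.95000) * 256.67 = 175.4 K

175.4 K


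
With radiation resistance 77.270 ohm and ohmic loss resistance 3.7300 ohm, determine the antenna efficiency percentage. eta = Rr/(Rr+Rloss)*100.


eta = 77.270 / (77.270 + 3.7300) * 100 = 95.40%

95.40%


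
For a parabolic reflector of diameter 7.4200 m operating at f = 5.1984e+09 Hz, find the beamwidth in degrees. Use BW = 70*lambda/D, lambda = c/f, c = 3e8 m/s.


lambda = c / f = 3.0000e+08 / 5.1984e+09 = 0.05771006 m
BW = 70 * 0.05771006 / 7.4200 = 0.5444 deg

0.5444 deg


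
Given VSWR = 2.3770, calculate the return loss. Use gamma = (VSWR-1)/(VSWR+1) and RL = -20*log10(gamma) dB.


gamma = (2.3770 - 1) / (2.3770 + 1) = 0.4077584
RL = -20 * log10(0.4077584) = 7.792 dB

7.792 dB


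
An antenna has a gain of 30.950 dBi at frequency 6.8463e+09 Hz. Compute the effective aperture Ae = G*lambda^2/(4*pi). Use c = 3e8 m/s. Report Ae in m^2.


lambda = c / f = 3.0000e+08 / 6.8463e+09 = 0.04381929 m
G_linear = 10^(30.950/10) = 1244.515
Ae = G_linear * lambda^2 / (4*pi) = 1244.515 * 0.04381929^2 / (4*pi) = 0.1902 m^2

0.1902 m^2


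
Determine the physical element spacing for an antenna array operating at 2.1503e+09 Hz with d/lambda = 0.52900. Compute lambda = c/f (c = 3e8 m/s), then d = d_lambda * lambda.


lambda = c / f = 3.0000e+08 / 2.1503e+09 = 0.1395154 m
d = 0.52900 * 0.1395154 = 0.07380 m

0.07380 m


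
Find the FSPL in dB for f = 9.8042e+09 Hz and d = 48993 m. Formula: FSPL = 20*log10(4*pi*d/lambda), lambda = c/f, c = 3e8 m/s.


lambda = c / f = 3.0000e+08 / 9.8042e+09 = 0.03059913 m
FSPL = 20 * log10(4*pi*48993/0.03059913) = 146.1 dB

146.1 dB


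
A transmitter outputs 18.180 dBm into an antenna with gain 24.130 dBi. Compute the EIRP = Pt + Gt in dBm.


EIRP = Pt + Gt = 18.180 + 24.130 = 42.31 dBm

42.31 dBm


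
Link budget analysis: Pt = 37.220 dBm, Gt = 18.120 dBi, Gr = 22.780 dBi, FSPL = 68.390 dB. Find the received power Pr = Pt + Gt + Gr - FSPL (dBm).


Pr = 37.220 + 18.120 + 22.780 - 68.390 = 9.73 dBm

9.73 dBm


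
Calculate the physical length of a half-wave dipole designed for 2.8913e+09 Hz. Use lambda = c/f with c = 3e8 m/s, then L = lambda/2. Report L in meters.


lambda = c / f = 3.0000e+08 / 2.8913e+09 = 0.1037596 m
L = lambda / 2 = 0.1037596 / 2 = 0.05188 m

0.05188 m


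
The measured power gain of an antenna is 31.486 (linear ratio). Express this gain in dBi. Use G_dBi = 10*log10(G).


G_dBi = 10 * log10(31.486) = 14.98 dBi

14.98 dBi


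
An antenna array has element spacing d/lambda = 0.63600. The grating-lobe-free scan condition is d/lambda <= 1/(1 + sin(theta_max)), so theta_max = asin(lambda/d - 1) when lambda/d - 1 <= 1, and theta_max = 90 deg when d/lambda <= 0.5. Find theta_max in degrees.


lambda/d - 1 = 1/0.63600 - 1 = 0.5723270
theta_max = asin(0.5723270) = 34.91 deg

34.91 deg


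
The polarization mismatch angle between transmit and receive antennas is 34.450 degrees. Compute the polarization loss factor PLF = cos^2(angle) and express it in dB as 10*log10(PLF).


PLF_linear = cos^2(34.450 deg) = 0.6799984
PLF_dB = 10 * log10(0.6799984) = -1.675 dB

-1.675 dB


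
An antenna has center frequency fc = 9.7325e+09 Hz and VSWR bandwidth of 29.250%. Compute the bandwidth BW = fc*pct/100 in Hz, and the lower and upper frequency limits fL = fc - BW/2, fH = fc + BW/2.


BW = 9.7325e+09 * 29.250/100 = 2.846756e+09 Hz
fL = 9.7325e+09 - 2.846756e+09/2 = 8.309e+09 Hz
fH = 9.7325e+09 + 2.846756e+09/2 = 1.116e+10 Hz

BW=2.847e+09 Hz, fL=8.309e+09 Hz, fH=1.116e+10 Hz


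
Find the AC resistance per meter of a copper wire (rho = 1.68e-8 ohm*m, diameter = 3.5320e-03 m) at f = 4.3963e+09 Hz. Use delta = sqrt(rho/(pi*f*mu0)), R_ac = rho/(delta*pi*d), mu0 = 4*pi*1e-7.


delta = sqrt(1.68e-8 / (pi * 4.3963e+09 * 4*pi*1e-7)) = 9.838550e-07 m
R_ac = 1.68e-8 / (9.838550e-07 * pi * 3.5320e-03) = 1.539 ohm/m

1.539 ohm/m


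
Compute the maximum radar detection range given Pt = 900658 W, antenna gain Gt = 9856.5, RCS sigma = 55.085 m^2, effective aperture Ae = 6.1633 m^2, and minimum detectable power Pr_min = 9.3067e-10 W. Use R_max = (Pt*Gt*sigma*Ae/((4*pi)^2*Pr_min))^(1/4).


R^4 = 900658*9856.5*55.085*6.1633 / ((4*pi)^2 * 9.3067e-10) = 2.050755e+19
R_max = 2.050755e+19^0.25 = 67294 m

67294 m


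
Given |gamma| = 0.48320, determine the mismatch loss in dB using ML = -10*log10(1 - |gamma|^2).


ML = -10 * log10(1 - 0.48320^2) = -10 * log10(0.76651776) = 1.155 dB

1.155 dB


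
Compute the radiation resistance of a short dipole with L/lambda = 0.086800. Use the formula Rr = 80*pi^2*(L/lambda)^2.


Rr = 80 * pi^2 * (0.086800)^2 = 80 * 9.869604 * 7.534240e-03 = 5.949 ohm

5.949 ohm


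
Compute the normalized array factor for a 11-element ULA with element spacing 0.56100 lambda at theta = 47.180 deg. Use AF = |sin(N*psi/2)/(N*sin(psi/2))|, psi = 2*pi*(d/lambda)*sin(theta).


psi = 2*pi*0.56100*sin(47.180 deg) = 2.585464 rad
AF = |sin(11*2.585464/2) / (11*sin(2.585464/2))| = 0.09422

0.09422


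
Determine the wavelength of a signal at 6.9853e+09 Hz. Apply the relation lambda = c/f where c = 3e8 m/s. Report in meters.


lambda = c / f = 3.0000e+08 / 6.9853e+09 = 0.04295 m

0.04295 m


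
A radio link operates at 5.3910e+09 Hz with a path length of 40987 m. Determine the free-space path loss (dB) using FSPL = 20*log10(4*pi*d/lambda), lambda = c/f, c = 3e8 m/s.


lambda = c / f = 3.0000e+08 / 5.3910e+09 = 0.05564830 m
FSPL = 20 * log10(4*pi*40987/0.05564830) = 139.3 dB

139.3 dB


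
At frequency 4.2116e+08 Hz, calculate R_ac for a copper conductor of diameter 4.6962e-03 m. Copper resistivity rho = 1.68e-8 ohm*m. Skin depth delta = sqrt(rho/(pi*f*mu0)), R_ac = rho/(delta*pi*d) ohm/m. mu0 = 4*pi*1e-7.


delta = sqrt(1.68e-8 / (pi * 4.2116e+08 * 4*pi*1e-7)) = 3.178712e-06 m
R_ac = 1.68e-8 / (3.178712e-06 * pi * 4.6962e-03) = 0.3582 ohm/m

0.3582 ohm/m


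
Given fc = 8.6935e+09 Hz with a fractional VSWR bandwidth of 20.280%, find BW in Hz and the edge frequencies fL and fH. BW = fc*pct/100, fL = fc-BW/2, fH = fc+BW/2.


BW = 8.6935e+09 * 20.280/100 = 1.763042e+09 Hz
fL = 8.6935e+09 - 1.763042e+09/2 = 7.812e+09 Hz
fH = 8.6935e+09 + 1.763042e+09/2 = 9.575e+09 Hz

BW=1.763e+09 Hz, fL=7.812e+09 Hz, fH=9.575e+09 Hz


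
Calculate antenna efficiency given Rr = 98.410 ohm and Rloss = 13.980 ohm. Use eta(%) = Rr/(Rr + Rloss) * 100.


eta = 98.410 / (98.410 + 13.980) * 100 = 87.56%

87.56%


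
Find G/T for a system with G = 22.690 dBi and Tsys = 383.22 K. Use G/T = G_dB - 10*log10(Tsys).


G/T = 22.690 - 10*log10(383.22) = 22.690 - 25.83448 = -3.144 dB/K

-3.144 dB/K


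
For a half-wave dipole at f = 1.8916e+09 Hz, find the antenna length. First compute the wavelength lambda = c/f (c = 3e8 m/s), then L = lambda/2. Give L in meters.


lambda = c / f = 3.0000e+08 / 1.8916e+09 = 0.1585959 m
L = lambda / 2 = 0.1585959 / 2 = 0.07930 m

0.07930 m


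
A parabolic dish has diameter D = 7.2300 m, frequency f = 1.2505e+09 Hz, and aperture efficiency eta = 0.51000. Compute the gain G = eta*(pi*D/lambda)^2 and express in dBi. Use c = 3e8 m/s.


lambda = c / f = 3.0000e+08 / 1.2505e+09 = 0.2399040 m
G_linear = 0.51000 * (pi * 7.2300 / 0.2399040)^2 = 4571.635
G_dBi = 10 * log10(4571.635) = 36.60 dBi

36.60 dBi


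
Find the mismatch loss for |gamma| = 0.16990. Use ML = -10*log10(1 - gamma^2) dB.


ML = -10 * log10(1 - 0.16990^2) = -10 * log10(0.97113399) = 0.1272 dB

0.1272 dB


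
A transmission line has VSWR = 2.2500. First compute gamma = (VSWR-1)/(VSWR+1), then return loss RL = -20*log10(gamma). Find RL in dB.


gamma = (2.2500 - 1) / (2.2500 + 1) = 0.3846154
RL = -20 * log10(0.3846154) = 8.299 dB

8.299 dB


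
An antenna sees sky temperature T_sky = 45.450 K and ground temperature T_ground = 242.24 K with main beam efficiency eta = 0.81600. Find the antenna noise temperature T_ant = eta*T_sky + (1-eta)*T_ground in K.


T_ant = 0.81600 * 45.450 + (1 - 0.81600) * 242.24 = 81.66 K

81.66 K


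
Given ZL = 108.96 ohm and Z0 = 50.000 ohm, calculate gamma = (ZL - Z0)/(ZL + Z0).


gamma = (108.96 - 50.000) / (108.96 + 50.000) = 0.3709

0.3709


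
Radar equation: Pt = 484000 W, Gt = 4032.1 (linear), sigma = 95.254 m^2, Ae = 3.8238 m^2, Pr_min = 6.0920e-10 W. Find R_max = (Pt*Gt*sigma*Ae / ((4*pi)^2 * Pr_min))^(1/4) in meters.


R^4 = 484000*4032.1*95.254*3.8238 / ((4*pi)^2 * 6.0920e-10) = 7.388826e+18
R_max = 7.388826e+18^0.25 = 52137 m

52137 m


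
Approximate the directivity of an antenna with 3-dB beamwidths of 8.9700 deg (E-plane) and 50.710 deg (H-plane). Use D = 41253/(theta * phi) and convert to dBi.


D_linear = 41253 / (8.9700 * 50.710) = 90.69211
D_dBi = 10 * log10(90.69211) = 19.58 dBi

19.58 dBi


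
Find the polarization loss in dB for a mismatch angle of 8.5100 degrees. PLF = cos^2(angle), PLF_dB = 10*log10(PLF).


PLF_linear = cos^2(8.5100 deg) = 0.9781013
PLF_dB = 10 * log10(0.9781013) = -0.09616 dB

-0.09616 dB


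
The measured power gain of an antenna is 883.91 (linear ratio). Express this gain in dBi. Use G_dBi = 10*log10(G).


G_dBi = 10 * log10(883.91) = 29.46 dBi

29.46 dBi


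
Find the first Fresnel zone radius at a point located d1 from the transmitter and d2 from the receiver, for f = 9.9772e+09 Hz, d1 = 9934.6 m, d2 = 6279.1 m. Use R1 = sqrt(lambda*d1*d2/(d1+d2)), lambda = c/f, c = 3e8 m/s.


lambda = c / f = 3.0000e+08 / 9.9772e+09 = 0.03006856 m
R1 = sqrt(0.03006856 * 9934.6 * 6279.1 / (9934.6 + 6279.1)) = 10.76 m

10.76 m


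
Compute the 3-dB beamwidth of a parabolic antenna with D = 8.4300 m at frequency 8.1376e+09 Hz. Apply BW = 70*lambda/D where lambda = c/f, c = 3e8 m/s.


lambda = c / f = 3.0000e+08 / 8.1376e+09 = 0.03686591 m
BW = 70 * 0.03686591 / 8.4300 = 0.3061 deg

0.3061 deg


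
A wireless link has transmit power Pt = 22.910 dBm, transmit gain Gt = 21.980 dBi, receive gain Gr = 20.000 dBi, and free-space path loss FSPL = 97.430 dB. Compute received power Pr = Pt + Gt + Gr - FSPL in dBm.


Pr = 22.910 + 21.980 + 20.000 - 97.430 = -32.54 dBm

-32.54 dBm


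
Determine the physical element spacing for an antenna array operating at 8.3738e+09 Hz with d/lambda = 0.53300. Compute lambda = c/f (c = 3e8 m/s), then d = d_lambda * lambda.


lambda = c / f = 3.0000e+08 / 8.3738e+09 = 0.03582603 m
d = 0.53300 * 0.03582603 = 0.01910 m

0.01910 m


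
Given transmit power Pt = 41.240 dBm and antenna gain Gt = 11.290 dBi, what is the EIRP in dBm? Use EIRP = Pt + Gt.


EIRP = Pt + Gt = 41.240 + 11.290 = 52.53 dBm

52.53 dBm


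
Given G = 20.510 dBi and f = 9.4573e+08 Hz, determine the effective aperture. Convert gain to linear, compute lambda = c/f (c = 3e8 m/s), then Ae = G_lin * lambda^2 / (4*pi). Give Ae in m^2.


lambda = c / f = 3.0000e+08 / 9.4573e+08 = 0.3172153 m
G_linear = 10^(20.510/10) = 112.4605
Ae = G_linear * lambda^2 / (4*pi) = 112.4605 * 0.3172153^2 / (4*pi) = 0.9005 m^2

0.9005 m^2


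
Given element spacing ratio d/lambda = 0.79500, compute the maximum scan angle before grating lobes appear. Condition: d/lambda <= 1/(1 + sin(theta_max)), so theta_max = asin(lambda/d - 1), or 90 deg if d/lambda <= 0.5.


lambda/d - 1 = 1/0.79500 - 1 = 0.2578616
theta_max = asin(0.2578616) = 14.94 deg

14.94 deg


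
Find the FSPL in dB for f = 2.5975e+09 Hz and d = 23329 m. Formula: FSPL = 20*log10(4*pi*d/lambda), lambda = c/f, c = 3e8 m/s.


lambda = c / f = 3.0000e+08 / 2.5975e+09 = 0.1154957 m
FSPL = 20 * log10(4*pi*23329/0.1154957) = 128.1 dB

128.1 dB


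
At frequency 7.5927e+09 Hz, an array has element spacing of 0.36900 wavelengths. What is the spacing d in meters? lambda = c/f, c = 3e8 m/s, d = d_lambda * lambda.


lambda = c / f = 3.0000e+08 / 7.5927e+09 = 0.03951164 m
d = 0.36900 * 0.03951164 = 0.01458 m

0.01458 m


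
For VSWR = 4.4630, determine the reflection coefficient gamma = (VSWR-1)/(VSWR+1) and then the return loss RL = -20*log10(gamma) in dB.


gamma = (4.4630 - 1) / (4.4630 + 1) = 0.6339008
RL = -20 * log10(0.6339008) = 3.960 dB

3.960 dB


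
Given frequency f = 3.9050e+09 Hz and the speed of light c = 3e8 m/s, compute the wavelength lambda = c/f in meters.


lambda = c / f = 3.0000e+08 / 3.9050e+09 = 0.07682 m

0.07682 m


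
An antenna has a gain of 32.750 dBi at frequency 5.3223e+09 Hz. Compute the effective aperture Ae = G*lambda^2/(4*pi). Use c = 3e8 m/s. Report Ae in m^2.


lambda = c / f = 3.0000e+08 / 5.3223e+09 = 0.05636661 m
G_linear = 10^(32.750/10) = 1883.649
Ae = G_linear * lambda^2 / (4*pi) = 1883.649 * 0.05636661^2 / (4*pi) = 0.4762 m^2

0.4762 m^2


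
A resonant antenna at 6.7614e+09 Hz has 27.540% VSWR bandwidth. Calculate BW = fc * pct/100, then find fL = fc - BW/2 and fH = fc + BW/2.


BW = 6.7614e+09 * 27.540/100 = 1.862090e+09 Hz
fL = 6.7614e+09 - 1.862090e+09/2 = 5.830e+09 Hz
fH = 6.7614e+09 + 1.862090e+09/2 = 7.692e+09 Hz

BW=1.862e+09 Hz, fL=5.830e+09 Hz, fH=7.692e+09 Hz


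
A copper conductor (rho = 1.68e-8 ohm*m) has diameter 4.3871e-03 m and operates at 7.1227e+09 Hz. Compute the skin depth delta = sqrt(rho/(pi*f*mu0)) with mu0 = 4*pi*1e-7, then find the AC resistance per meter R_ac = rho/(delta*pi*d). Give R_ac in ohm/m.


delta = sqrt(1.68e-8 / (pi * 7.1227e+09 * 4*pi*1e-7)) = 7.729519e-07 m
R_ac = 1.68e-8 / (7.729519e-07 * pi * 4.3871e-03) = 1.577 ohm/m

1.577 ohm/m


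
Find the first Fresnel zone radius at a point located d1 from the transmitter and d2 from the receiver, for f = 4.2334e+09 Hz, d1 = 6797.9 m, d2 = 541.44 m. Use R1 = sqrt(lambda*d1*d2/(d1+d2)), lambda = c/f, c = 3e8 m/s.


lambda = c / f = 3.0000e+08 / 4.2334e+09 = 0.07086503 m
R1 = sqrt(0.07086503 * 6797.9 * 541.44 / (6797.9 + 541.44)) = 5.961 m

5.961 m


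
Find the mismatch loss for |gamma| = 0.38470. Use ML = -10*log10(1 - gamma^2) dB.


ML = -10 * log10(1 - 0.38470^2) = -10 * log10(0.85200591) = 0.6956 dB

0.6956 dB


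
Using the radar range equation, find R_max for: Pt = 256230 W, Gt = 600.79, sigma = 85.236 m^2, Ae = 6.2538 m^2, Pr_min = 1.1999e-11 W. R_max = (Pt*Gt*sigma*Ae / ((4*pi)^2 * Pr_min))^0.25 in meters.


R^4 = 256230*600.79*85.236*6.2538 / ((4*pi)^2 * 1.1999e-11) = 4.330668e+19
R_max = 4.330668e+19^0.25 = 81122 m

81122 m


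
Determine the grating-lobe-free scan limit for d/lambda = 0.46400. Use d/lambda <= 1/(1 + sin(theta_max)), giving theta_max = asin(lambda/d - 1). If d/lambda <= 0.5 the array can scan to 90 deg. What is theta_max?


lambda/d - 1 = 1/0.46400 - 1 = 1.155172 >= 1
d/lambda <= 0.5, so the array can scan to endfire without grating lobes: theta_max = 90 deg

90 deg


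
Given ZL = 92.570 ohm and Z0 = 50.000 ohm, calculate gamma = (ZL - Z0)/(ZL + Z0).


gamma = (92.570 - 50.000) / (92.570 + 50.000) = 0.2986

0.2986


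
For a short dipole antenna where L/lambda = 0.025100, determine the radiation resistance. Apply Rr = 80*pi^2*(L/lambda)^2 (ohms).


Rr = 80 * pi^2 * (0.025100)^2 = 80 * 9.869604 * 6.300100e-04 = 0.4974 ohm

0.4974 ohm


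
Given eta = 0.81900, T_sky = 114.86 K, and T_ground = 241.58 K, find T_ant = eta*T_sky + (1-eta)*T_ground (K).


T_ant = 0.81900 * 114.86 + (1 - 0.81900) * 241.58 = 137.8 K

137.8 K


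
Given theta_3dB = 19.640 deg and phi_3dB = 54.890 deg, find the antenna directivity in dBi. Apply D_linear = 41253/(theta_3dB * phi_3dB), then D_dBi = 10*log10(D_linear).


D_linear = 41253 / (19.640 * 54.890) = 38.26668
D_dBi = 10 * log10(38.26668) = 15.83 dBi

15.83 dBi


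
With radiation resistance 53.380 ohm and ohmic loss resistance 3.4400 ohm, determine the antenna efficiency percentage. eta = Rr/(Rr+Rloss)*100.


eta = 53.380 / (53.380 + 3.4400) * 100 = 93.95%

93.95%


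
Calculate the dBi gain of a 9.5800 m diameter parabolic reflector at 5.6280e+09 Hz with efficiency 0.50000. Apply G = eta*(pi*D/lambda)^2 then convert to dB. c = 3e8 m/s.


lambda = c / f = 3.0000e+08 / 5.6280e+09 = 0.05330490 m
G_linear = 0.50000 * (pi * 9.5800 / 0.05330490)^2 = 159392.0
G_dBi = 10 * log10(159392.0) = 52.02 dBi

52.02 dBi


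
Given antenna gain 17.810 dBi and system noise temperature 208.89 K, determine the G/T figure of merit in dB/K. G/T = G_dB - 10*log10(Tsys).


G/T = 17.810 - 10*log10(208.89) = 17.810 - 23.19918 = -5.389 dB/K

-5.389 dB/K


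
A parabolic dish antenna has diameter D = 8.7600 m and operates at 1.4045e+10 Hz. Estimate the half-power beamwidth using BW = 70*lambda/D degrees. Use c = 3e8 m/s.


lambda = c / f = 3.0000e+08 / 1.4045e+10 = 0.02135991 m
BW = 70 * 0.02135991 / 8.7600 = 0.1707 deg

0.1707 deg


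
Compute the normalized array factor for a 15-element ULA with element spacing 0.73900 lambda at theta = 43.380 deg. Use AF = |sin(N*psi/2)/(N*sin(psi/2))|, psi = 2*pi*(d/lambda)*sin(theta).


psi = 2*pi*0.73900*sin(43.380 deg) = 3.189158 rad
AF = |sin(15*3.189158/2) / (15*sin(3.189158/2))| = 0.06249

0.06249


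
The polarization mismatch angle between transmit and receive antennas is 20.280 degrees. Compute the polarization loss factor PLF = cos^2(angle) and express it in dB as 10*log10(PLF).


PLF_linear = cos^2(20.280 deg) = 0.8798627
PLF_dB = 10 * log10(0.8798627) = -0.5559 dB

-0.5559 dB


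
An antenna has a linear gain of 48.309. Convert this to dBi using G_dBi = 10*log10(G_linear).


G_dBi = 10 * log10(48.309) = 16.84 dBi

16.84 dBi


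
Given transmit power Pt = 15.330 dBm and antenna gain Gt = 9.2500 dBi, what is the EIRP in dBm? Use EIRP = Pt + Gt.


EIRP = Pt + Gt = 15.330 + 9.2500 = 24.58 dBm

24.58 dBm


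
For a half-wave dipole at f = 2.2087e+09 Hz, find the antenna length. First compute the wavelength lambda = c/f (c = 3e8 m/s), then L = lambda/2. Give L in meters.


lambda = c / f = 3.0000e+08 / 2.2087e+09 = 0.1358265 m
L = lambda / 2 = 0.1358265 / 2 = 0.06791 m

0.06791 m


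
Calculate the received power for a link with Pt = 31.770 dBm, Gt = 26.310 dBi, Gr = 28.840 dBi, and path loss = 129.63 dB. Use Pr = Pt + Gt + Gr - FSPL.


Pr = 31.770 + 26.310 + 28.840 - 129.63 = -42.71 dBm

-42.71 dBm


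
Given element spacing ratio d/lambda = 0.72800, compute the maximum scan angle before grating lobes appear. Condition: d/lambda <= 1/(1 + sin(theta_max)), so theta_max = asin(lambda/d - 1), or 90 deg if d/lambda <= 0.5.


lambda/d - 1 = 1/0.72800 - 1 = 0.3736264
theta_max = asin(0.3736264) = 21.94 deg

21.94 deg


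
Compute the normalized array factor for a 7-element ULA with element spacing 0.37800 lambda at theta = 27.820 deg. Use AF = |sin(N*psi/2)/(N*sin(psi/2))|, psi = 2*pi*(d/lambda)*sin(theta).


psi = 2*pi*0.37800*sin(27.820 deg) = 1.108422 rad
AF = |sin(7*1.108422/2) / (7*sin(1.108422/2))| = 0.1826

0.1826


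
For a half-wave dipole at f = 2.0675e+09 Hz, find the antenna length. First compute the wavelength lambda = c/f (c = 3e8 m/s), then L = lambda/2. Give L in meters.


lambda = c / f = 3.0000e+08 / 2.0675e+09 = 0.1451028 m
L = lambda / 2 = 0.1451028 / 2 = 0.07255 m

0.07255 m


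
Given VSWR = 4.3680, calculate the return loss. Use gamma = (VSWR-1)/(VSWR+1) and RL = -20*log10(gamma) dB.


gamma = (4.3680 - 1) / (4.3680 + 1) = 0.6274218
RL = -20 * log10(0.6274218) = 4.049 dB

4.049 dB


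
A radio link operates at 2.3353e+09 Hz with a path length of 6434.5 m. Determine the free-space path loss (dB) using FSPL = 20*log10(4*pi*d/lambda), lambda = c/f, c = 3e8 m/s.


lambda = c / f = 3.0000e+08 / 2.3353e+09 = 0.1284632 m
FSPL = 20 * log10(4*pi*6434.5/0.1284632) = 116.0 dB

116.0 dB


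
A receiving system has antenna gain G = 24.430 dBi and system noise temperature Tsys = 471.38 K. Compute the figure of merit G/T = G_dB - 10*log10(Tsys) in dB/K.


G/T = 24.430 - 10*log10(471.38) = 24.430 - 26.73371 = -2.304 dB/K

-2.304 dB/K


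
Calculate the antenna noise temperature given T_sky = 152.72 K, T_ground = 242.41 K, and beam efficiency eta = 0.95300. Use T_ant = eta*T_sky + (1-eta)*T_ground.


T_ant = 0.95300 * 152.72 + (1 - 0.95300) * 242.41 = 156.9 K

156.9 K


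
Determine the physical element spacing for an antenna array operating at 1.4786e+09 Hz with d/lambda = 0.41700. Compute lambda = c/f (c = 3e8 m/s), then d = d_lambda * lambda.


lambda = c / f = 3.0000e+08 / 1.4786e+09 = 0.2028946 m
d = 0.41700 * 0.2028946 = 0.08461 m

0.08461 m


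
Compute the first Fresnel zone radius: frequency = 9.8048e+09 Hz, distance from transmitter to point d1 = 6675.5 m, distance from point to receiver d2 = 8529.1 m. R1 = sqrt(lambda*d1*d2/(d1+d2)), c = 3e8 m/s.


lambda = c / f = 3.0000e+08 / 9.8048e+09 = 0.03059726 m
R1 = sqrt(0.03059726 * 6675.5 * 8529.1 / (6675.5 + 8529.1)) = 10.70 m

10.70 m


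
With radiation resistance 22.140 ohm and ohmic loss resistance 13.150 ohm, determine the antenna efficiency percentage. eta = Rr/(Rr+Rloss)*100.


eta = 22.140 / (22.140 + 13.150) * 100 = 62.74%

62.74%


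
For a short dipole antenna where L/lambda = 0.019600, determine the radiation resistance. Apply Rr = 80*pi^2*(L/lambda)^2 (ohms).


Rr = 80 * pi^2 * (0.019600)^2 = 80 * 9.869604 * 3.841600e-04 = 0.3033 ohm

0.3033 ohm


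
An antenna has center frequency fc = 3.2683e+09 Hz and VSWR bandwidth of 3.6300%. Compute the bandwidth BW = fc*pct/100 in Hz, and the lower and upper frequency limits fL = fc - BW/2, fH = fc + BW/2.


BW = 3.2683e+09 * 3.6300/100 = 1.186393e+08 Hz
fL = 3.2683e+09 - 1.186393e+08/2 = 3.209e+09 Hz
fH = 3.2683e+09 + 1.186393e+08/2 = 3.328e+09 Hz

BW=1.186e+08 Hz, fL=3.209e+09 Hz, fH=3.328e+09 Hz


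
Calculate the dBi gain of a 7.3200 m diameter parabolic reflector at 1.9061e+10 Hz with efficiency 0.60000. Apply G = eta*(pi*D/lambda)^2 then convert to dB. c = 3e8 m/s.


lambda = c / f = 3.0000e+08 / 1.9061e+10 = 0.01573894 m
G_linear = 0.60000 * (pi * 7.3200 / 0.01573894)^2 = 1.280921e+06
G_dBi = 10 * log10(1.280921e+06) = 61.08 dBi

61.08 dBi


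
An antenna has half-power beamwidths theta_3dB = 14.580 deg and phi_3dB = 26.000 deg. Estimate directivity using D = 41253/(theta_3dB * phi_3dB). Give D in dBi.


D_linear = 41253 / (14.580 * 26.000) = 108.8240
D_dBi = 10 * log10(108.8240) = 20.37 dBi

20.37 dBi


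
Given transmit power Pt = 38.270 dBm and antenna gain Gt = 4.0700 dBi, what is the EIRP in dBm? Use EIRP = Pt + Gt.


EIRP = Pt + Gt = 38.270 + 4.0700 = 42.34 dBm

42.34 dBm


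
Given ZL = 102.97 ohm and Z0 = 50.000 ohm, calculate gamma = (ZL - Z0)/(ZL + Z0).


gamma = (102.97 - 50.000) / (102.97 + 50.000) = 0.3463

0.3463


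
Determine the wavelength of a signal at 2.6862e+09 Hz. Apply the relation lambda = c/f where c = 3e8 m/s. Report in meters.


lambda = c / f = 3.0000e+08 / 2.6862e+09 = 0.1117 m

0.1117 m


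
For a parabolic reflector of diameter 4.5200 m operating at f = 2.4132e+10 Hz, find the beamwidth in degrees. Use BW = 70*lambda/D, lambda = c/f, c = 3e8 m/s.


lambda = c / f = 3.0000e+08 / 2.4132e+10 = 0.01243163 m
BW = 70 * 0.01243163 / 4.5200 = 0.1925 deg

0.1925 deg


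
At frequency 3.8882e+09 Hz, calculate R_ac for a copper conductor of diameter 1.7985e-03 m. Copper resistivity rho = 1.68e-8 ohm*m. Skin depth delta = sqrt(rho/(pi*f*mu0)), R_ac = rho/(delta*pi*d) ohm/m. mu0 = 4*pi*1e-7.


delta = sqrt(1.68e-8 / (pi * 3.8882e+09 * 4*pi*1e-7)) = 1.046166e-06 m
R_ac = 1.68e-8 / (1.046166e-06 * pi * 1.7985e-03) = 2.842 ohm/m

2.842 ohm/m


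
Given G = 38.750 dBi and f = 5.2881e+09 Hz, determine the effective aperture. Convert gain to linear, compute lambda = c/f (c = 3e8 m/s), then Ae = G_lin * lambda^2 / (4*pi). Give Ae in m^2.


lambda = c / f = 3.0000e+08 / 5.2881e+09 = 0.05673115 m
G_linear = 10^(38.750/10) = 7498.942
Ae = G_linear * lambda^2 / (4*pi) = 7498.942 * 0.05673115^2 / (4*pi) = 1.921 m^2

1.921 m^2


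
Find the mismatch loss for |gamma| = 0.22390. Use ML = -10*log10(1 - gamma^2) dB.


ML = -10 * log10(1 - 0.22390^2) = -10 * log10(0.94986879) = 0.2234 dB

0.2234 dB


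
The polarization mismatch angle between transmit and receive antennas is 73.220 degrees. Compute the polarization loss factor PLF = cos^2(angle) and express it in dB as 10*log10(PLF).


PLF_linear = cos^2(73.220 deg) = 0.08334631
PLF_dB = 10 * log10(0.08334631) = -10.79 dB

-10.79 dB


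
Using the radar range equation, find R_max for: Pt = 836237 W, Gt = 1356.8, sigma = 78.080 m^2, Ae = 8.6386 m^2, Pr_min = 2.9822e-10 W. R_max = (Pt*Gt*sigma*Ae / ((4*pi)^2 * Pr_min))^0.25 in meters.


R^4 = 836237*1356.8*78.080*8.6386 / ((4*pi)^2 * 2.9822e-10) = 1.625069e+19
R_max = 1.625069e+19^0.25 = 63492 m

63492 m


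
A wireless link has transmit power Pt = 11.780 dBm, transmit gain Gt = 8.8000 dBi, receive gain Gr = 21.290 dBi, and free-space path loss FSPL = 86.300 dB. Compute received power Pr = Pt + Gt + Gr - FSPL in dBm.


Pr = 11.780 + 8.8000 + 21.290 - 86.300 = -44.43 dBm

-44.43 dBm


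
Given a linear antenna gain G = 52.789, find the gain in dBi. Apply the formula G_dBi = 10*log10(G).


G_dBi = 10 * log10(52.789) = 17.23 dBi

17.23 dBi


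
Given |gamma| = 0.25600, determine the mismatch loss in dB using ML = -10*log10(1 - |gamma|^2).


ML = -10 * log10(1 - 0.25600^2) = -10 * log10(0.934464) = 0.2944 dB

0.2944 dB


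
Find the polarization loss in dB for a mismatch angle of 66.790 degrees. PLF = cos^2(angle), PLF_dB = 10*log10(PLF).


PLF_linear = cos^2(66.790 deg) = 0.1553166
PLF_dB = 10 * log10(0.1553166) = -8.088 dB

-8.088 dB


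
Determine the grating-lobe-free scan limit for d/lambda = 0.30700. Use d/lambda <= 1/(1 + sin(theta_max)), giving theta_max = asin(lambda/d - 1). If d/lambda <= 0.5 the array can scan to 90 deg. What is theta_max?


lambda/d - 1 = 1/0.30700 - 1 = 2.257329 >= 1
d/lambda <= 0.5, so the array can scan to endfire without grating lobes: theta_max = 90 deg

90 deg


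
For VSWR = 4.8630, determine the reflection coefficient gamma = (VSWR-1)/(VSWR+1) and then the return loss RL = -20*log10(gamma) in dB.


gamma = (4.8630 - 1) / (4.8630 + 1) = 0.6588777
RL = -20 * log10(0.6588777) = 3.624 dB

3.624 dB


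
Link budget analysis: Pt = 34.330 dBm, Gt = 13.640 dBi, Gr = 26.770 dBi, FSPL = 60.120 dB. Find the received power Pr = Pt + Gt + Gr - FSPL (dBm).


Pr = 34.330 + 13.640 + 26.770 - 60.120 = 14.62 dBm

14.62 dBm


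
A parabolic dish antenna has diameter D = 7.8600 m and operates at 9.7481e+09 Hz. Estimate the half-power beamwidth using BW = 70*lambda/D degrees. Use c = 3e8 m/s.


lambda = c / f = 3.0000e+08 / 9.7481e+09 = 0.03077523 m
BW = 70 * 0.03077523 / 7.8600 = 0.2741 deg

0.2741 deg


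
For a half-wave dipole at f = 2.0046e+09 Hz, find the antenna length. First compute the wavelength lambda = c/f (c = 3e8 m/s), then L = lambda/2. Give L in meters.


lambda = c / f = 3.0000e+08 / 2.0046e+09 = 0.1496558 m
L = lambda / 2 = 0.1496558 / 2 = 0.07483 m

0.07483 m


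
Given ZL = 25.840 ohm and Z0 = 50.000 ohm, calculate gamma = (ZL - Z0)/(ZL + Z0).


gamma = (25.840 - 50.000) / (25.840 + 50.000) = -0.3186

-0.3186


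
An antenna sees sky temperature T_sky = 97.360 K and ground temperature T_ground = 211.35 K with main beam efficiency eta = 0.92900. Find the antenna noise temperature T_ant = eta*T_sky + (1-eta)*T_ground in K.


T_ant = 0.92900 * 97.360 + (1 - 0.92900) * 211.35 = 105.5 K

105.5 K


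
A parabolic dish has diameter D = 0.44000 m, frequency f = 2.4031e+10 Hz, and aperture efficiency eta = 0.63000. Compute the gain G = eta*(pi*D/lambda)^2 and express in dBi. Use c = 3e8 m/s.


lambda = c / f = 3.0000e+08 / 2.4031e+10 = 0.01248387 m
G_linear = 0.63000 * (pi * 0.44000 / 0.01248387)^2 = 7724.087
G_dBi = 10 * log10(7724.087) = 38.88 dBi

38.88 dBi


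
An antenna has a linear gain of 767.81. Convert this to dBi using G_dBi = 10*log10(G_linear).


G_dBi = 10 * log10(767.81) = 28.85 dBi

28.85 dBi


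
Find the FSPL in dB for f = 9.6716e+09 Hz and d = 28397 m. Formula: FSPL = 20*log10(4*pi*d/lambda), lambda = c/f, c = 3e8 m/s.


lambda = c / f = 3.0000e+08 / 9.6716e+09 = 0.03101865 m
FSPL = 20 * log10(4*pi*28397/0.03101865) = 141.2 dB

141.2 dB


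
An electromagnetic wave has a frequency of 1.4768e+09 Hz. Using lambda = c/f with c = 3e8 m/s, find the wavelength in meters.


lambda = c / f = 3.0000e+08 / 1.4768e+09 = 0.2031 m

0.2031 m


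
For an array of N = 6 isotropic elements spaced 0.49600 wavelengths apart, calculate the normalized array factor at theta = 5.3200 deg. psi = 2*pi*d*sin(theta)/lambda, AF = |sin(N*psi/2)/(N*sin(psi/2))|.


psi = 2*pi*0.49600*sin(5.3200 deg) = 0.2889524 rad
AF = |sin(6*0.2889524/2) / (6*sin(0.2889524/2))| = 0.8824

0.8824


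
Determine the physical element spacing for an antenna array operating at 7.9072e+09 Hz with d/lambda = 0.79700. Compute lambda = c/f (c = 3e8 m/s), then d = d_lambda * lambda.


lambda = c / f = 3.0000e+08 / 7.9072e+09 = 0.03794011 m
d = 0.79700 * 0.03794011 = 0.03024 m

0.03024 m


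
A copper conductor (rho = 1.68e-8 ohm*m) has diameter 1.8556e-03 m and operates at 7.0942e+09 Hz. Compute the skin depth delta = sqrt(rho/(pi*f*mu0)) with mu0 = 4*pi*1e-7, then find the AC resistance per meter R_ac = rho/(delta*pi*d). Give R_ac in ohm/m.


delta = sqrt(1.68e-8 / (pi * 7.0942e+09 * 4*pi*1e-7)) = 7.745029e-07 m
R_ac = 1.68e-8 / (7.745029e-07 * pi * 1.8556e-03) = 3.721 ohm/m

3.721 ohm/m


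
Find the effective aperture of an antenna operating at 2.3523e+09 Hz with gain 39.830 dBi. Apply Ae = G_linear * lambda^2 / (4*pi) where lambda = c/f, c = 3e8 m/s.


lambda = c / f = 3.0000e+08 / 2.3523e+09 = 0.1275348 m
G_linear = 10^(39.830/10) = 9616.123
Ae = G_linear * lambda^2 / (4*pi) = 9616.123 * 0.1275348^2 / (4*pi) = 12.45 m^2

12.45 m^2


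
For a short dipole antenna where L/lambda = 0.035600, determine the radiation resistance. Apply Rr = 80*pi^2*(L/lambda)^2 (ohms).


Rr = 80 * pi^2 * (0.035600)^2 = 80 * 9.869604 * 1.267360e-03 = 1.001 ohm

1.001 ohm


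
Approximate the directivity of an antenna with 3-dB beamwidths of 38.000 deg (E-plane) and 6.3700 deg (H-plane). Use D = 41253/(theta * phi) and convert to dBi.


D_linear = 41253 / (38.000 * 6.3700) = 170.4247
D_dBi = 10 * log10(170.4247) = 22.32 dBi

22.32 dBi


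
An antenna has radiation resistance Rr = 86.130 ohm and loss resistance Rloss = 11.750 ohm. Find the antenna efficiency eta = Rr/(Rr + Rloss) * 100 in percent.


eta = 86.130 / (86.130 + 11.750) * 100 = 88.00%

88.00%


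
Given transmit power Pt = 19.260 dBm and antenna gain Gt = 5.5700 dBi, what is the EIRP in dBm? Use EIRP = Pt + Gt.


EIRP = Pt + Gt = 19.260 + 5.5700 = 24.83 dBm

24.83 dBm


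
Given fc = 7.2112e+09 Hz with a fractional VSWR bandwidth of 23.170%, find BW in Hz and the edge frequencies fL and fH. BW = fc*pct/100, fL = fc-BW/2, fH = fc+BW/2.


BW = 7.2112e+09 * 23.170/100 = 1.670835e+09 Hz
fL = 7.2112e+09 - 1.670835e+09/2 = 6.376e+09 Hz
fH = 7.2112e+09 + 1.670835e+09/2 = 8.047e+09 Hz

BW=1.671e+09 Hz, fL=6.376e+09 Hz, fH=8.047e+09 Hz


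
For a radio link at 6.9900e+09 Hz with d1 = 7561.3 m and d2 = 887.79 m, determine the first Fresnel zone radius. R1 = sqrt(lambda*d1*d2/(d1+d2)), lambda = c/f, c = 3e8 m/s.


lambda = c / f = 3.0000e+08 / 6.9900e+09 = 0.04291845 m
R1 = sqrt(0.04291845 * 7561.3 * 887.79 / (7561.3 + 887.79)) = 5.839 m

5.839 m


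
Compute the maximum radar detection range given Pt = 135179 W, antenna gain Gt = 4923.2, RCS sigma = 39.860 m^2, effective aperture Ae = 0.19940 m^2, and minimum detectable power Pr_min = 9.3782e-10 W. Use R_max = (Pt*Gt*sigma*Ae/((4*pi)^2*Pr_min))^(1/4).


R^4 = 135179*4923.2*39.860*0.19940 / ((4*pi)^2 * 9.3782e-10) = 3.571741e+16
R_max = 3.571741e+16^0.25 = 13747 m

13747 m


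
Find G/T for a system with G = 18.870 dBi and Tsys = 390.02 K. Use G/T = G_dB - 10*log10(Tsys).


G/T = 18.870 - 10*log10(390.02) = 18.870 - 25.91087 = -7.041 dB/K

-7.041 dB/K


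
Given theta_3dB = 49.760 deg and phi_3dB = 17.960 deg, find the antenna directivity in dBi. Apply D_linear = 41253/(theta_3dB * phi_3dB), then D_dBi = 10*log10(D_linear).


D_linear = 41253 / (49.760 * 17.960) = 46.16032
D_dBi = 10 * log10(46.16032) = 16.64 dBi

16.64 dBi


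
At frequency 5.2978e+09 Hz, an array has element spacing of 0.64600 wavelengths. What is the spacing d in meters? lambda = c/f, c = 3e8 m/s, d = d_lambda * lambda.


lambda = c / f = 3.0000e+08 / 5.2978e+09 = 0.05662728 m
d = 0.64600 * 0.05662728 = 0.03658 m

0.03658 m


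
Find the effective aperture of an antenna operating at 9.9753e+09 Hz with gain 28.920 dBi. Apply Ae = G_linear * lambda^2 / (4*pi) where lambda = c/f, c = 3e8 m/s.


lambda = c / f = 3.0000e+08 / 9.9753e+09 = 0.03007428 m
G_linear = 10^(28.920/10) = 779.8301
Ae = G_linear * lambda^2 / (4*pi) = 779.8301 * 0.03007428^2 / (4*pi) = 0.05613 m^2

0.05613 m^2


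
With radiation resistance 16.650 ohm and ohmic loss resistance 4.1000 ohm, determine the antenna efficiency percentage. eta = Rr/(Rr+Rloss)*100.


eta = 16.650 / (16.650 + 4.1000) * 100 = 80.24%

80.24%


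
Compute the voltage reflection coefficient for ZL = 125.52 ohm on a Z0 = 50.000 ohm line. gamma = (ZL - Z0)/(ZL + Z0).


gamma = (125.52 - 50.000) / (125.52 + 50.000) = 0.4303

0.4303


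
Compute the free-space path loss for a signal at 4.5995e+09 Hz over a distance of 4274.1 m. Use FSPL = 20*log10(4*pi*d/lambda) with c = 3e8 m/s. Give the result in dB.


lambda = c / f = 3.0000e+08 / 4.5995e+09 = 0.06522448 m
FSPL = 20 * log10(4*pi*4274.1/0.06522448) = 118.3 dB

118.3 dB


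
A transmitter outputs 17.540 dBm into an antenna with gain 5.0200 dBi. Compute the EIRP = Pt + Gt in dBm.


EIRP = Pt + Gt = 17.540 + 5.0200 = 22.56 dBm

22.56 dBm


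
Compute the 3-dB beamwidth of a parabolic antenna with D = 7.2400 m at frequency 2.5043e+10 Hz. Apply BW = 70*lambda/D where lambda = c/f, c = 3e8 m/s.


lambda = c / f = 3.0000e+08 / 2.5043e+10 = 0.01197940 m
BW = 70 * 0.01197940 / 7.2400 = 0.1158 deg

0.1158 deg
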